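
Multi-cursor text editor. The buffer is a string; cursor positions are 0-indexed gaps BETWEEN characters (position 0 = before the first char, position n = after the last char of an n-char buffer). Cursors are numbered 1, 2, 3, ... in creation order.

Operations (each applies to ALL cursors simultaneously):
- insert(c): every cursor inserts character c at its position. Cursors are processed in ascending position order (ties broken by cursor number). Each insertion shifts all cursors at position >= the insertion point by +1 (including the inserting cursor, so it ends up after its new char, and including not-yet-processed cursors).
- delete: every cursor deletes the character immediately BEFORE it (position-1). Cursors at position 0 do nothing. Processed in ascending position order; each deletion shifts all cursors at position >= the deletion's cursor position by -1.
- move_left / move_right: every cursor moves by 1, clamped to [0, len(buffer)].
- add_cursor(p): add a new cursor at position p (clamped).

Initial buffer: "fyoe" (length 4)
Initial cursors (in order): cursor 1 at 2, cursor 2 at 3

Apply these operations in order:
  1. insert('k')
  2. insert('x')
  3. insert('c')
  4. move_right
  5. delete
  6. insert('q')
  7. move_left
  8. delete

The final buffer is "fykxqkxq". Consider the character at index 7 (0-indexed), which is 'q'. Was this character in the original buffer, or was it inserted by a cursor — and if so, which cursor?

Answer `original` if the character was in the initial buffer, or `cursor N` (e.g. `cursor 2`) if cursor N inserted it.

After op 1 (insert('k')): buffer="fykoke" (len 6), cursors c1@3 c2@5, authorship ..1.2.
After op 2 (insert('x')): buffer="fykxokxe" (len 8), cursors c1@4 c2@7, authorship ..11.22.
After op 3 (insert('c')): buffer="fykxcokxce" (len 10), cursors c1@5 c2@9, authorship ..111.222.
After op 4 (move_right): buffer="fykxcokxce" (len 10), cursors c1@6 c2@10, authorship ..111.222.
After op 5 (delete): buffer="fykxckxc" (len 8), cursors c1@5 c2@8, authorship ..111222
After op 6 (insert('q')): buffer="fykxcqkxcq" (len 10), cursors c1@6 c2@10, authorship ..11112222
After op 7 (move_left): buffer="fykxcqkxcq" (len 10), cursors c1@5 c2@9, authorship ..11112222
After op 8 (delete): buffer="fykxqkxq" (len 8), cursors c1@4 c2@7, authorship ..111222
Authorship (.=original, N=cursor N): . . 1 1 1 2 2 2
Index 7: author = 2

Answer: cursor 2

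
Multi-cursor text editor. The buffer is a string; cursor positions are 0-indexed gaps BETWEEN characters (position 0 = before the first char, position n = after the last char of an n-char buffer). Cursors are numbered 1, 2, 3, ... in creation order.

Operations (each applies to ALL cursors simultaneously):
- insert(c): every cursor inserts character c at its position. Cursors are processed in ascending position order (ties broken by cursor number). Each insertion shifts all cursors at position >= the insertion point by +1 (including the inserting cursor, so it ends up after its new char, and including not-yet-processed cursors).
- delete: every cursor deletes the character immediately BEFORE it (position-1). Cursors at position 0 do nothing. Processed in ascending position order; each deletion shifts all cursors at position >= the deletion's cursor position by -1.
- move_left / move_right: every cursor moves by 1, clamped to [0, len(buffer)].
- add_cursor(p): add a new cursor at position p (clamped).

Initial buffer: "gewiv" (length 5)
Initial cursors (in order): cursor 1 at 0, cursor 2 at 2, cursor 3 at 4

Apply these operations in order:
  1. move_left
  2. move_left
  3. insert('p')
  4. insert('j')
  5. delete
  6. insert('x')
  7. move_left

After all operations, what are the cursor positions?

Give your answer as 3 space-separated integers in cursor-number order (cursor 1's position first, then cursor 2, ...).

After op 1 (move_left): buffer="gewiv" (len 5), cursors c1@0 c2@1 c3@3, authorship .....
After op 2 (move_left): buffer="gewiv" (len 5), cursors c1@0 c2@0 c3@2, authorship .....
After op 3 (insert('p')): buffer="ppgepwiv" (len 8), cursors c1@2 c2@2 c3@5, authorship 12..3...
After op 4 (insert('j')): buffer="ppjjgepjwiv" (len 11), cursors c1@4 c2@4 c3@8, authorship 1212..33...
After op 5 (delete): buffer="ppgepwiv" (len 8), cursors c1@2 c2@2 c3@5, authorship 12..3...
After op 6 (insert('x')): buffer="ppxxgepxwiv" (len 11), cursors c1@4 c2@4 c3@8, authorship 1212..33...
After op 7 (move_left): buffer="ppxxgepxwiv" (len 11), cursors c1@3 c2@3 c3@7, authorship 1212..33...

Answer: 3 3 7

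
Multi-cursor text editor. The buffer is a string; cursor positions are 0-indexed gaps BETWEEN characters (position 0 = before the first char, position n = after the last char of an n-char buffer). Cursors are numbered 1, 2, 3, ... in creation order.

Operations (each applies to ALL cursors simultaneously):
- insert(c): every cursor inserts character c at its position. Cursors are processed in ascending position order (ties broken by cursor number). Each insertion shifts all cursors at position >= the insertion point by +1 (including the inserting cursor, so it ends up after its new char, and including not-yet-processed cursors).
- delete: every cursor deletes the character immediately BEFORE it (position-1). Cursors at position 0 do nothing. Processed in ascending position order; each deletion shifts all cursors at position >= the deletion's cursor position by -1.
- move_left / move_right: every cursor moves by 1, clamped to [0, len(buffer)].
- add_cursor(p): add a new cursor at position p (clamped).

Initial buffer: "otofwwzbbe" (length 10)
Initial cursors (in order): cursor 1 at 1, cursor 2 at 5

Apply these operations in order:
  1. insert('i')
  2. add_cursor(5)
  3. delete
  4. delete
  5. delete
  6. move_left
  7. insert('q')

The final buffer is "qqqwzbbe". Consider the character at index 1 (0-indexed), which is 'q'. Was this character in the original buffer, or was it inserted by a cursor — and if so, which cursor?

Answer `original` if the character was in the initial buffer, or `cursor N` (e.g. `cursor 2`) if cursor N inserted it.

After op 1 (insert('i')): buffer="oitofwiwzbbe" (len 12), cursors c1@2 c2@7, authorship .1....2.....
After op 2 (add_cursor(5)): buffer="oitofwiwzbbe" (len 12), cursors c1@2 c3@5 c2@7, authorship .1....2.....
After op 3 (delete): buffer="otowwzbbe" (len 9), cursors c1@1 c3@3 c2@4, authorship .........
After op 4 (delete): buffer="twzbbe" (len 6), cursors c1@0 c2@1 c3@1, authorship ......
After op 5 (delete): buffer="wzbbe" (len 5), cursors c1@0 c2@0 c3@0, authorship .....
After op 6 (move_left): buffer="wzbbe" (len 5), cursors c1@0 c2@0 c3@0, authorship .....
After op 7 (insert('q')): buffer="qqqwzbbe" (len 8), cursors c1@3 c2@3 c3@3, authorship 123.....
Authorship (.=original, N=cursor N): 1 2 3 . . . . .
Index 1: author = 2

Answer: cursor 2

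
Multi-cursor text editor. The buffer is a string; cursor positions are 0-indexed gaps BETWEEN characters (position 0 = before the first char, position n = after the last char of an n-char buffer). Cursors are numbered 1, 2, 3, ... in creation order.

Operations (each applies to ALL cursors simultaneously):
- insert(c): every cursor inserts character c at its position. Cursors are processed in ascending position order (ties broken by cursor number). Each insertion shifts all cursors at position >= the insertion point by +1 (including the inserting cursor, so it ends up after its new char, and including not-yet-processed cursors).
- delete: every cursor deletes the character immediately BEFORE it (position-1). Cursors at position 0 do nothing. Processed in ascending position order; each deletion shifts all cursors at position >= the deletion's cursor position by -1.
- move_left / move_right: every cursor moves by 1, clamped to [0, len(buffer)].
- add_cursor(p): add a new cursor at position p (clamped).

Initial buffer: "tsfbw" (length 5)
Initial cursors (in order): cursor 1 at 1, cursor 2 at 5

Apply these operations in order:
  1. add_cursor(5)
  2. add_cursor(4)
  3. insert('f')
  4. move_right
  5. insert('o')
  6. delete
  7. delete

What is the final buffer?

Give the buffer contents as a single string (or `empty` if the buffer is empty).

Answer: tffbf

Derivation:
After op 1 (add_cursor(5)): buffer="tsfbw" (len 5), cursors c1@1 c2@5 c3@5, authorship .....
After op 2 (add_cursor(4)): buffer="tsfbw" (len 5), cursors c1@1 c4@4 c2@5 c3@5, authorship .....
After op 3 (insert('f')): buffer="tfsfbfwff" (len 9), cursors c1@2 c4@6 c2@9 c3@9, authorship .1...4.23
After op 4 (move_right): buffer="tfsfbfwff" (len 9), cursors c1@3 c4@7 c2@9 c3@9, authorship .1...4.23
After op 5 (insert('o')): buffer="tfsofbfwoffoo" (len 13), cursors c1@4 c4@9 c2@13 c3@13, authorship .1.1..4.42323
After op 6 (delete): buffer="tfsfbfwff" (len 9), cursors c1@3 c4@7 c2@9 c3@9, authorship .1...4.23
After op 7 (delete): buffer="tffbf" (len 5), cursors c1@2 c2@5 c3@5 c4@5, authorship .1..4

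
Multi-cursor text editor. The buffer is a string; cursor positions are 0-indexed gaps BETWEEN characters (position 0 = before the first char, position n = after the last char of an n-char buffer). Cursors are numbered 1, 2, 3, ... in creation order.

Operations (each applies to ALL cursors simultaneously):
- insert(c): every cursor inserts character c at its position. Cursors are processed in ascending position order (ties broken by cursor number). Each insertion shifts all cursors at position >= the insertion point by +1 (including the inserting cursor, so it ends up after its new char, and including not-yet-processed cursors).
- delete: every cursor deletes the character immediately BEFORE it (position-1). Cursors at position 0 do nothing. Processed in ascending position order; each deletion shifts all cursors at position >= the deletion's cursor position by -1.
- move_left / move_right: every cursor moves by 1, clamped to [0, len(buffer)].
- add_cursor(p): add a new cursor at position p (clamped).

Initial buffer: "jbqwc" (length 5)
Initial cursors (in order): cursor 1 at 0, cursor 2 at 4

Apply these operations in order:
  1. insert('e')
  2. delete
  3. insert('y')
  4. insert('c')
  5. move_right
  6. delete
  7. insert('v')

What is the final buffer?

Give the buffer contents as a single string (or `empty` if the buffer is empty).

After op 1 (insert('e')): buffer="ejbqwec" (len 7), cursors c1@1 c2@6, authorship 1....2.
After op 2 (delete): buffer="jbqwc" (len 5), cursors c1@0 c2@4, authorship .....
After op 3 (insert('y')): buffer="yjbqwyc" (len 7), cursors c1@1 c2@6, authorship 1....2.
After op 4 (insert('c')): buffer="ycjbqwycc" (len 9), cursors c1@2 c2@8, authorship 11....22.
After op 5 (move_right): buffer="ycjbqwycc" (len 9), cursors c1@3 c2@9, authorship 11....22.
After op 6 (delete): buffer="ycbqwyc" (len 7), cursors c1@2 c2@7, authorship 11...22
After op 7 (insert('v')): buffer="ycvbqwycv" (len 9), cursors c1@3 c2@9, authorship 111...222

Answer: ycvbqwycv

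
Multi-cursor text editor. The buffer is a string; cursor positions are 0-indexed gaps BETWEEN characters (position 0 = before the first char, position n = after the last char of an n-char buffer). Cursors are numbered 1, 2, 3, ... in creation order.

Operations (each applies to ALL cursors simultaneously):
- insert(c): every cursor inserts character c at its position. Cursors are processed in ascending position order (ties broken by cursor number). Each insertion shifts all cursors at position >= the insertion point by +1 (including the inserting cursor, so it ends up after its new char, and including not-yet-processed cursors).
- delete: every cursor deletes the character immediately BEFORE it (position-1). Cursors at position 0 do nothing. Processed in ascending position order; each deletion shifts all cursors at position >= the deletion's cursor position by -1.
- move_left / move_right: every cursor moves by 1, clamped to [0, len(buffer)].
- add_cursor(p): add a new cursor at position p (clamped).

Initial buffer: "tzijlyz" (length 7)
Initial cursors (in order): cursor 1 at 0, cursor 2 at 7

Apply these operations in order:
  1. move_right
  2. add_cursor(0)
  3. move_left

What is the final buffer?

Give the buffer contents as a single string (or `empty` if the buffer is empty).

Answer: tzijlyz

Derivation:
After op 1 (move_right): buffer="tzijlyz" (len 7), cursors c1@1 c2@7, authorship .......
After op 2 (add_cursor(0)): buffer="tzijlyz" (len 7), cursors c3@0 c1@1 c2@7, authorship .......
After op 3 (move_left): buffer="tzijlyz" (len 7), cursors c1@0 c3@0 c2@6, authorship .......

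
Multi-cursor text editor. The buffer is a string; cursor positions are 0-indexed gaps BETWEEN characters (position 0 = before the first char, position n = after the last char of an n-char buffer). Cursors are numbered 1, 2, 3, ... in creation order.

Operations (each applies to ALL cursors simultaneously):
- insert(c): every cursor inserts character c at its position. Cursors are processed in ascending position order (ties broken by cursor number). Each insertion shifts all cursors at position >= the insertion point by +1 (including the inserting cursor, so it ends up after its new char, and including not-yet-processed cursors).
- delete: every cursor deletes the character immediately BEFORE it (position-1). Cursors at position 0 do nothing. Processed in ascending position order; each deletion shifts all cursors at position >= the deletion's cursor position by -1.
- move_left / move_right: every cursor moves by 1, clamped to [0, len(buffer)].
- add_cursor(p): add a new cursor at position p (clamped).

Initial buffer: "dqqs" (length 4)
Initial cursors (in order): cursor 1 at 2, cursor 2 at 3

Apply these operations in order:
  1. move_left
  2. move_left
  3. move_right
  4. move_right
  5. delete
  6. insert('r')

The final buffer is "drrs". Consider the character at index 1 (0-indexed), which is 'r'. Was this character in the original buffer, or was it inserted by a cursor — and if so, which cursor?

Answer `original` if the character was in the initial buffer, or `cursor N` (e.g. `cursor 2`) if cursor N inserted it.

Answer: cursor 1

Derivation:
After op 1 (move_left): buffer="dqqs" (len 4), cursors c1@1 c2@2, authorship ....
After op 2 (move_left): buffer="dqqs" (len 4), cursors c1@0 c2@1, authorship ....
After op 3 (move_right): buffer="dqqs" (len 4), cursors c1@1 c2@2, authorship ....
After op 4 (move_right): buffer="dqqs" (len 4), cursors c1@2 c2@3, authorship ....
After op 5 (delete): buffer="ds" (len 2), cursors c1@1 c2@1, authorship ..
After op 6 (insert('r')): buffer="drrs" (len 4), cursors c1@3 c2@3, authorship .12.
Authorship (.=original, N=cursor N): . 1 2 .
Index 1: author = 1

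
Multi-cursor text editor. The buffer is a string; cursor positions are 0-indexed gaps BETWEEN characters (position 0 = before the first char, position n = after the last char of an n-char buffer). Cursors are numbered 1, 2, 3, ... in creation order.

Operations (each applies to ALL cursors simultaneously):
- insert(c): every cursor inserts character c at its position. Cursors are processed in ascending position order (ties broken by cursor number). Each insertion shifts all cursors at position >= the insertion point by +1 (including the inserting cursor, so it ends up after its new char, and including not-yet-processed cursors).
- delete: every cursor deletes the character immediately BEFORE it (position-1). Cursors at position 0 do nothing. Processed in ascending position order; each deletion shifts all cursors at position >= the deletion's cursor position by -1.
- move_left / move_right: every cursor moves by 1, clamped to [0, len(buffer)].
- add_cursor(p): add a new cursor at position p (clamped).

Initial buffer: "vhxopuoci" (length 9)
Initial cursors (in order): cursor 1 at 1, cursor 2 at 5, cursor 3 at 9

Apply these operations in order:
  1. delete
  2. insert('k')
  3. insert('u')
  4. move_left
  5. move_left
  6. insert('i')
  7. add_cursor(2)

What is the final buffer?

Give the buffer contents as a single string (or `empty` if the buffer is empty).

Answer: ikuhxoikuuociku

Derivation:
After op 1 (delete): buffer="hxouoc" (len 6), cursors c1@0 c2@3 c3@6, authorship ......
After op 2 (insert('k')): buffer="khxokuock" (len 9), cursors c1@1 c2@5 c3@9, authorship 1...2...3
After op 3 (insert('u')): buffer="kuhxokuuocku" (len 12), cursors c1@2 c2@7 c3@12, authorship 11...22...33
After op 4 (move_left): buffer="kuhxokuuocku" (len 12), cursors c1@1 c2@6 c3@11, authorship 11...22...33
After op 5 (move_left): buffer="kuhxokuuocku" (len 12), cursors c1@0 c2@5 c3@10, authorship 11...22...33
After op 6 (insert('i')): buffer="ikuhxoikuuociku" (len 15), cursors c1@1 c2@7 c3@13, authorship 111...222...333
After op 7 (add_cursor(2)): buffer="ikuhxoikuuociku" (len 15), cursors c1@1 c4@2 c2@7 c3@13, authorship 111...222...333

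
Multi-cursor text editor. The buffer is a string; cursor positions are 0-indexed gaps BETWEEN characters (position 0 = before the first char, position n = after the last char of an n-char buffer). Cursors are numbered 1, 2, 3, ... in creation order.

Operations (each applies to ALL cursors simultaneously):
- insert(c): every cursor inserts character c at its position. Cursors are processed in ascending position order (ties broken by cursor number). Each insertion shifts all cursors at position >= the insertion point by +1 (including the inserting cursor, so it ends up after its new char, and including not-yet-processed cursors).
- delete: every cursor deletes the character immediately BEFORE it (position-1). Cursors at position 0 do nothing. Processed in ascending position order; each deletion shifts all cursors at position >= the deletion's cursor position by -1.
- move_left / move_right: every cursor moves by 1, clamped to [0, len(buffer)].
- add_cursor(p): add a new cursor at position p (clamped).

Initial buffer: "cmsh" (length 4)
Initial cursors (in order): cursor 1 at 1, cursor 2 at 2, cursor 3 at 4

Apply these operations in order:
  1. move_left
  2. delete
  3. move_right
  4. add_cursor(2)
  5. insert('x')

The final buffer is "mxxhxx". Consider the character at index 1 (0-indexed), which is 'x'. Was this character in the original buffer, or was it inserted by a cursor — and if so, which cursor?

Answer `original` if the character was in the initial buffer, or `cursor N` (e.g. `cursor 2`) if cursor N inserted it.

Answer: cursor 1

Derivation:
After op 1 (move_left): buffer="cmsh" (len 4), cursors c1@0 c2@1 c3@3, authorship ....
After op 2 (delete): buffer="mh" (len 2), cursors c1@0 c2@0 c3@1, authorship ..
After op 3 (move_right): buffer="mh" (len 2), cursors c1@1 c2@1 c3@2, authorship ..
After op 4 (add_cursor(2)): buffer="mh" (len 2), cursors c1@1 c2@1 c3@2 c4@2, authorship ..
After op 5 (insert('x')): buffer="mxxhxx" (len 6), cursors c1@3 c2@3 c3@6 c4@6, authorship .12.34
Authorship (.=original, N=cursor N): . 1 2 . 3 4
Index 1: author = 1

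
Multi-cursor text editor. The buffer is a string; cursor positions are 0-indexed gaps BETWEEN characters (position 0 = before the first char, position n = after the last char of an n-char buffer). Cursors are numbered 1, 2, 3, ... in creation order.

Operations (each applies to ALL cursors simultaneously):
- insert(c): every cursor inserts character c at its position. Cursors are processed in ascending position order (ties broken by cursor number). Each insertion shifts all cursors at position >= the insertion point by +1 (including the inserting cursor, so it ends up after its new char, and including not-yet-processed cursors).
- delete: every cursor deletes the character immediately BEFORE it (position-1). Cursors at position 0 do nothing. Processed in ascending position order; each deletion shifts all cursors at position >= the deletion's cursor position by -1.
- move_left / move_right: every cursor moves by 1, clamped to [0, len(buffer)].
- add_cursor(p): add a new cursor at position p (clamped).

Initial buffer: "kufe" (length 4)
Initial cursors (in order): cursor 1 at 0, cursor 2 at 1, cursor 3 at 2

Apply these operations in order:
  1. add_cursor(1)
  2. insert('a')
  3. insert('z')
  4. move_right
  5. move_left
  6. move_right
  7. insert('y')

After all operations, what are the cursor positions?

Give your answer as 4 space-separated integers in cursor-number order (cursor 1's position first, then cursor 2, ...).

After op 1 (add_cursor(1)): buffer="kufe" (len 4), cursors c1@0 c2@1 c4@1 c3@2, authorship ....
After op 2 (insert('a')): buffer="akaauafe" (len 8), cursors c1@1 c2@4 c4@4 c3@6, authorship 1.24.3..
After op 3 (insert('z')): buffer="azkaazzuazfe" (len 12), cursors c1@2 c2@7 c4@7 c3@10, authorship 11.2424.33..
After op 4 (move_right): buffer="azkaazzuazfe" (len 12), cursors c1@3 c2@8 c4@8 c3@11, authorship 11.2424.33..
After op 5 (move_left): buffer="azkaazzuazfe" (len 12), cursors c1@2 c2@7 c4@7 c3@10, authorship 11.2424.33..
After op 6 (move_right): buffer="azkaazzuazfe" (len 12), cursors c1@3 c2@8 c4@8 c3@11, authorship 11.2424.33..
After op 7 (insert('y')): buffer="azkyaazzuyyazfye" (len 16), cursors c1@4 c2@11 c4@11 c3@15, authorship 11.12424.2433.3.

Answer: 4 11 15 11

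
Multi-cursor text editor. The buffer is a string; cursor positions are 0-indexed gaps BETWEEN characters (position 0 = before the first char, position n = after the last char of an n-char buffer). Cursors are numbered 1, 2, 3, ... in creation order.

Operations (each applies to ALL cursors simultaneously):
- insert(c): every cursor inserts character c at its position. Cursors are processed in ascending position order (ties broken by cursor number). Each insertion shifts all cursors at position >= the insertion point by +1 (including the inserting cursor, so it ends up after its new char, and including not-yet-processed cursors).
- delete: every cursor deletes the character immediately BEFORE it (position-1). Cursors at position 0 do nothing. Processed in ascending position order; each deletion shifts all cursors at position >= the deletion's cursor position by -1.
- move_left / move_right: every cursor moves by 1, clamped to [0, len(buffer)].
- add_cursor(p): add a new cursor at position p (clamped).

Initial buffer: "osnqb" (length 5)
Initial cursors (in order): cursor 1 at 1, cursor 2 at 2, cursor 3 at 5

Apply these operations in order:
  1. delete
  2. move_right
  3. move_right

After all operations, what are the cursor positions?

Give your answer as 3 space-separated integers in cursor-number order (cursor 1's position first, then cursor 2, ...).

After op 1 (delete): buffer="nq" (len 2), cursors c1@0 c2@0 c3@2, authorship ..
After op 2 (move_right): buffer="nq" (len 2), cursors c1@1 c2@1 c3@2, authorship ..
After op 3 (move_right): buffer="nq" (len 2), cursors c1@2 c2@2 c3@2, authorship ..

Answer: 2 2 2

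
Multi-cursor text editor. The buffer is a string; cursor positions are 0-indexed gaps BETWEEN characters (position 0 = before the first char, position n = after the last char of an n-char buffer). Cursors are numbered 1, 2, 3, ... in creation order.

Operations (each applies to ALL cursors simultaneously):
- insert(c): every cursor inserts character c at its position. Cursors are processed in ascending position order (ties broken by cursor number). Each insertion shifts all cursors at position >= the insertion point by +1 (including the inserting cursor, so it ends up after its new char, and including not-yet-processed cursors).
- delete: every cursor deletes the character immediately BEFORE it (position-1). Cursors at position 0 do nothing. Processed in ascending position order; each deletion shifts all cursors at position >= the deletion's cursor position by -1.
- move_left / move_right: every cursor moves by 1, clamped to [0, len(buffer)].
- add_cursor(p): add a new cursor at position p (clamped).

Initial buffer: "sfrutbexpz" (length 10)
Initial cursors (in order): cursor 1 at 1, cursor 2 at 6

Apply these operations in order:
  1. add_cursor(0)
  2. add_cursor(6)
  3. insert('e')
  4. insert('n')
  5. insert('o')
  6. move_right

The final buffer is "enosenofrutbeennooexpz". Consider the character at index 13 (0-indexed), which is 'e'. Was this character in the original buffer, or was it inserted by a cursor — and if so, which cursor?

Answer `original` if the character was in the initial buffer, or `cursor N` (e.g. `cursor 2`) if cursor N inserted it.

Answer: cursor 4

Derivation:
After op 1 (add_cursor(0)): buffer="sfrutbexpz" (len 10), cursors c3@0 c1@1 c2@6, authorship ..........
After op 2 (add_cursor(6)): buffer="sfrutbexpz" (len 10), cursors c3@0 c1@1 c2@6 c4@6, authorship ..........
After op 3 (insert('e')): buffer="esefrutbeeexpz" (len 14), cursors c3@1 c1@3 c2@10 c4@10, authorship 3.1.....24....
After op 4 (insert('n')): buffer="ensenfrutbeennexpz" (len 18), cursors c3@2 c1@5 c2@14 c4@14, authorship 33.11.....2424....
After op 5 (insert('o')): buffer="enosenofrutbeennooexpz" (len 22), cursors c3@3 c1@7 c2@18 c4@18, authorship 333.111.....242424....
After op 6 (move_right): buffer="enosenofrutbeennooexpz" (len 22), cursors c3@4 c1@8 c2@19 c4@19, authorship 333.111.....242424....
Authorship (.=original, N=cursor N): 3 3 3 . 1 1 1 . . . . . 2 4 2 4 2 4 . . . .
Index 13: author = 4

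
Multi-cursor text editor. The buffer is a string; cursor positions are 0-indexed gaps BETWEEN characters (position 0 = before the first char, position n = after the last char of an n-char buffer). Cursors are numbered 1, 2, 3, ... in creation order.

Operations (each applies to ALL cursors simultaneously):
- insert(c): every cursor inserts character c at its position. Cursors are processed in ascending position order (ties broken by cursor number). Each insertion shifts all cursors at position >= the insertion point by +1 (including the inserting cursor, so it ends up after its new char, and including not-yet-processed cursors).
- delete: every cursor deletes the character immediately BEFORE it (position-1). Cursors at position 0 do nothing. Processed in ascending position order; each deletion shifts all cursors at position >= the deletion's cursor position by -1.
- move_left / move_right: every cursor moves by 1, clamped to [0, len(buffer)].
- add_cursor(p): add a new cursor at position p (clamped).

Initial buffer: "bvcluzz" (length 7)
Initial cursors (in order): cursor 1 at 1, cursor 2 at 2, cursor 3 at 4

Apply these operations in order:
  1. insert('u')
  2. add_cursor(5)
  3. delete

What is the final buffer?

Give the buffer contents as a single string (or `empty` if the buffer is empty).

Answer: bvluzz

Derivation:
After op 1 (insert('u')): buffer="buvucluuzz" (len 10), cursors c1@2 c2@4 c3@7, authorship .1.2..3...
After op 2 (add_cursor(5)): buffer="buvucluuzz" (len 10), cursors c1@2 c2@4 c4@5 c3@7, authorship .1.2..3...
After op 3 (delete): buffer="bvluzz" (len 6), cursors c1@1 c2@2 c4@2 c3@3, authorship ......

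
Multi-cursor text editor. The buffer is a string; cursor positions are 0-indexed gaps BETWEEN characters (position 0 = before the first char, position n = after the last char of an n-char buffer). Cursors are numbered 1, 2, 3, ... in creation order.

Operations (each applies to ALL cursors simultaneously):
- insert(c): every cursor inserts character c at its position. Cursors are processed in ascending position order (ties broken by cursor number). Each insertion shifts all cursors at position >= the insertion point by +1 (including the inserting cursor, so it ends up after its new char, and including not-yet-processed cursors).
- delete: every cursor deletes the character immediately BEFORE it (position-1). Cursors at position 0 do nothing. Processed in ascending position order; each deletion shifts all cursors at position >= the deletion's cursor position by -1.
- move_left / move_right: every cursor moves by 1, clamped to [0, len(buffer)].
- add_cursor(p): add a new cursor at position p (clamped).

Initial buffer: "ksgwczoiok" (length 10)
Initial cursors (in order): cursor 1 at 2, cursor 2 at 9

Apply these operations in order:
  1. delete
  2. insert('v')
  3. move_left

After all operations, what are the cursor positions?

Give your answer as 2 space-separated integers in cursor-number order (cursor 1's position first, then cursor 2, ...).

Answer: 1 8

Derivation:
After op 1 (delete): buffer="kgwczoik" (len 8), cursors c1@1 c2@7, authorship ........
After op 2 (insert('v')): buffer="kvgwczoivk" (len 10), cursors c1@2 c2@9, authorship .1......2.
After op 3 (move_left): buffer="kvgwczoivk" (len 10), cursors c1@1 c2@8, authorship .1......2.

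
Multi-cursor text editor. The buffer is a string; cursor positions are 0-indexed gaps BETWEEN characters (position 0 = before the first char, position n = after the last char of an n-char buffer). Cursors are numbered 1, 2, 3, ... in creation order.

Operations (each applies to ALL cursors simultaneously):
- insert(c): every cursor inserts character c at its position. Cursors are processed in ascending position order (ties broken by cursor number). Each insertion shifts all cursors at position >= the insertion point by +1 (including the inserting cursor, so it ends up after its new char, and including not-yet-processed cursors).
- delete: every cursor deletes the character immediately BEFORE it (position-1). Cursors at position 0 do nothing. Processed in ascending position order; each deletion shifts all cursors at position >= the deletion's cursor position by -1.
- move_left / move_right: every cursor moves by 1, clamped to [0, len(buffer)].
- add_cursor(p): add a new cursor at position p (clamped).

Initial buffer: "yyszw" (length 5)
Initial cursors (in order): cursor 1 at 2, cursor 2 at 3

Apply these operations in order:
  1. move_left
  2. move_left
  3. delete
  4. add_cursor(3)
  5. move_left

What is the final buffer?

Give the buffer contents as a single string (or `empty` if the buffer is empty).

Answer: yszw

Derivation:
After op 1 (move_left): buffer="yyszw" (len 5), cursors c1@1 c2@2, authorship .....
After op 2 (move_left): buffer="yyszw" (len 5), cursors c1@0 c2@1, authorship .....
After op 3 (delete): buffer="yszw" (len 4), cursors c1@0 c2@0, authorship ....
After op 4 (add_cursor(3)): buffer="yszw" (len 4), cursors c1@0 c2@0 c3@3, authorship ....
After op 5 (move_left): buffer="yszw" (len 4), cursors c1@0 c2@0 c3@2, authorship ....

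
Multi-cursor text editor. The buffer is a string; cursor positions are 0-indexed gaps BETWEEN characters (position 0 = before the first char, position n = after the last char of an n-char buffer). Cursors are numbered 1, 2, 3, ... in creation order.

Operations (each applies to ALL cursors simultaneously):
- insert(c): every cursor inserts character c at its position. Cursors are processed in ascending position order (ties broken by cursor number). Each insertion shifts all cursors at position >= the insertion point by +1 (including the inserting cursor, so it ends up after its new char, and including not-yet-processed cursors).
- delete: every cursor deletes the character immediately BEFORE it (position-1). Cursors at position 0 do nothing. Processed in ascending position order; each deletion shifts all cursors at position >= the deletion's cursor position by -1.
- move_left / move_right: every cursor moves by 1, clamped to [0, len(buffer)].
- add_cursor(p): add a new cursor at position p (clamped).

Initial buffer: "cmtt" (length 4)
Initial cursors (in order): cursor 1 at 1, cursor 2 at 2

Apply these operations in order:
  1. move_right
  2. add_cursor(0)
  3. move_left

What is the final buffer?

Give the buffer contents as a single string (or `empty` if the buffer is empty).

Answer: cmtt

Derivation:
After op 1 (move_right): buffer="cmtt" (len 4), cursors c1@2 c2@3, authorship ....
After op 2 (add_cursor(0)): buffer="cmtt" (len 4), cursors c3@0 c1@2 c2@3, authorship ....
After op 3 (move_left): buffer="cmtt" (len 4), cursors c3@0 c1@1 c2@2, authorship ....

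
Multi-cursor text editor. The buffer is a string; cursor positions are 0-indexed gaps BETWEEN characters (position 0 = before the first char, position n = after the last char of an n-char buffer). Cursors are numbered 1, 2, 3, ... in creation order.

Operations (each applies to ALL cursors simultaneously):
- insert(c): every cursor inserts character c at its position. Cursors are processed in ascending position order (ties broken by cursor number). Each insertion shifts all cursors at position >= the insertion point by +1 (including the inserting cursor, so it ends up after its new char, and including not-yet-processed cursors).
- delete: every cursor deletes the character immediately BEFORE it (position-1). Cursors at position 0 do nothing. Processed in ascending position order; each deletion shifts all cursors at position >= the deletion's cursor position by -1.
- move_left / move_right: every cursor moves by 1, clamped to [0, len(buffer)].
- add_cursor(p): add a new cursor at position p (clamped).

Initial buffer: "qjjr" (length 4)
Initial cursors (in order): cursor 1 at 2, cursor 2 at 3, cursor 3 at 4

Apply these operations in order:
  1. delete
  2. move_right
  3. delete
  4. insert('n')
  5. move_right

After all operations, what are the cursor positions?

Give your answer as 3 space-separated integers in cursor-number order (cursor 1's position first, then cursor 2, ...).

After op 1 (delete): buffer="q" (len 1), cursors c1@1 c2@1 c3@1, authorship .
After op 2 (move_right): buffer="q" (len 1), cursors c1@1 c2@1 c3@1, authorship .
After op 3 (delete): buffer="" (len 0), cursors c1@0 c2@0 c3@0, authorship 
After op 4 (insert('n')): buffer="nnn" (len 3), cursors c1@3 c2@3 c3@3, authorship 123
After op 5 (move_right): buffer="nnn" (len 3), cursors c1@3 c2@3 c3@3, authorship 123

Answer: 3 3 3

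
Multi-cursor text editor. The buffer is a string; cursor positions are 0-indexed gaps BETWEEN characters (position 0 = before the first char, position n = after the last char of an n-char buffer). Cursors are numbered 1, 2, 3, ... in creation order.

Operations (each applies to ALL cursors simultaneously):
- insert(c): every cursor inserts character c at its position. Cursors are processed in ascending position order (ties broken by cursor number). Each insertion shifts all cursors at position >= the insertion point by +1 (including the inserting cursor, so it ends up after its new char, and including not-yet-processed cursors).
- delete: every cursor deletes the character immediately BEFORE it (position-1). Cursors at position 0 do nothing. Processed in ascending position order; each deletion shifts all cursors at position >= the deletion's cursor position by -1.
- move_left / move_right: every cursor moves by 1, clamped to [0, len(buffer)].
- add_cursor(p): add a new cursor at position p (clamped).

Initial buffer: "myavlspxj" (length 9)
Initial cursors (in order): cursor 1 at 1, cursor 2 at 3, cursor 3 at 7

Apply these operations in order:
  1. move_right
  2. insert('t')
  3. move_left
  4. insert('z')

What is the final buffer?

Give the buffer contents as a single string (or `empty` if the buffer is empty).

Answer: myztavztlspxztj

Derivation:
After op 1 (move_right): buffer="myavlspxj" (len 9), cursors c1@2 c2@4 c3@8, authorship .........
After op 2 (insert('t')): buffer="mytavtlspxtj" (len 12), cursors c1@3 c2@6 c3@11, authorship ..1..2....3.
After op 3 (move_left): buffer="mytavtlspxtj" (len 12), cursors c1@2 c2@5 c3@10, authorship ..1..2....3.
After op 4 (insert('z')): buffer="myztavztlspxztj" (len 15), cursors c1@3 c2@7 c3@13, authorship ..11..22....33.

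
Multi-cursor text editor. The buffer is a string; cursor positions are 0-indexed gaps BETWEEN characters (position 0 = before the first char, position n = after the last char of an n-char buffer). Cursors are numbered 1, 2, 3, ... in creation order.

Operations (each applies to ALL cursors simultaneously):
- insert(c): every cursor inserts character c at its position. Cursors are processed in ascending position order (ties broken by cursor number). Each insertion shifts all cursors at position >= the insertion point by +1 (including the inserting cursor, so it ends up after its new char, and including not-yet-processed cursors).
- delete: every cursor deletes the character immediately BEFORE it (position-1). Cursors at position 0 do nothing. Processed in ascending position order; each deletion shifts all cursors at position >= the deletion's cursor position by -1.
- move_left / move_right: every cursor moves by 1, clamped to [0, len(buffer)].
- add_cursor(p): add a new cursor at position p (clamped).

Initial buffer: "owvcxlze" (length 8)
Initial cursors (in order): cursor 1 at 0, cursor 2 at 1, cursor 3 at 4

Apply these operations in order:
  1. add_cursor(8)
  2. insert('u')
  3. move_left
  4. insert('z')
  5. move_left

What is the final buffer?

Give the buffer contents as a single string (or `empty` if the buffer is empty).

Answer: zuozuwvczuxlzezu

Derivation:
After op 1 (add_cursor(8)): buffer="owvcxlze" (len 8), cursors c1@0 c2@1 c3@4 c4@8, authorship ........
After op 2 (insert('u')): buffer="uouwvcuxlzeu" (len 12), cursors c1@1 c2@3 c3@7 c4@12, authorship 1.2...3....4
After op 3 (move_left): buffer="uouwvcuxlzeu" (len 12), cursors c1@0 c2@2 c3@6 c4@11, authorship 1.2...3....4
After op 4 (insert('z')): buffer="zuozuwvczuxlzezu" (len 16), cursors c1@1 c2@4 c3@9 c4@15, authorship 11.22...33....44
After op 5 (move_left): buffer="zuozuwvczuxlzezu" (len 16), cursors c1@0 c2@3 c3@8 c4@14, authorship 11.22...33....44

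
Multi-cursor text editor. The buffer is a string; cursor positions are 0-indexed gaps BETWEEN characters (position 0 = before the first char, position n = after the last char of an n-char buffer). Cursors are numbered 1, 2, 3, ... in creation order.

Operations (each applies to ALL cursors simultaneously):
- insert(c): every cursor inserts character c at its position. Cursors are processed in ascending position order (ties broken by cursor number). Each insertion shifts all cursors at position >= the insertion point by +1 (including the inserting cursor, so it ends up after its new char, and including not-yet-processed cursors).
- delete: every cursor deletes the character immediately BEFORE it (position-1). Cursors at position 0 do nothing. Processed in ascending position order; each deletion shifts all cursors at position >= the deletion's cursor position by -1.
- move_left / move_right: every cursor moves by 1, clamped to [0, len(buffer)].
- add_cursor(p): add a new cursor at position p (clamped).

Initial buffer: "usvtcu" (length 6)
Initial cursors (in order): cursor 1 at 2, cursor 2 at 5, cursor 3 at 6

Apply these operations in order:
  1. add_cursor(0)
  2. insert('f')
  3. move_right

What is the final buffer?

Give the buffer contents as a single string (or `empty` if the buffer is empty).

After op 1 (add_cursor(0)): buffer="usvtcu" (len 6), cursors c4@0 c1@2 c2@5 c3@6, authorship ......
After op 2 (insert('f')): buffer="fusfvtcfuf" (len 10), cursors c4@1 c1@4 c2@8 c3@10, authorship 4..1...2.3
After op 3 (move_right): buffer="fusfvtcfuf" (len 10), cursors c4@2 c1@5 c2@9 c3@10, authorship 4..1...2.3

Answer: fusfvtcfuf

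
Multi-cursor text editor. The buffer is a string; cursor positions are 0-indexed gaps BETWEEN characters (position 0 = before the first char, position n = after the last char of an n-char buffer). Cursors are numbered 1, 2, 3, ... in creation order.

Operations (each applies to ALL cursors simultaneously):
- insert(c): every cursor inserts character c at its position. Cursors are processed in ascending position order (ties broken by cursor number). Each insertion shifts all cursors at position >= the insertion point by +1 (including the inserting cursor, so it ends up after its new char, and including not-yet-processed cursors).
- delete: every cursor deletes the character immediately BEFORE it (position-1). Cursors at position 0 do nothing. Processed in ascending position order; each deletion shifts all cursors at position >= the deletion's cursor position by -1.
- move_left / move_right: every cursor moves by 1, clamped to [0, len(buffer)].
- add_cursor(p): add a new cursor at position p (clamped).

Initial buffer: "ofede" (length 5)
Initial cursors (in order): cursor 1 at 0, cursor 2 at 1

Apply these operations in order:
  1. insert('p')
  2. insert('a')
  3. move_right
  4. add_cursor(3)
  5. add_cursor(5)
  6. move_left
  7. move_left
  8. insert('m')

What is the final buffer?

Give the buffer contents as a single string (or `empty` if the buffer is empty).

Answer: pmmaompmafede

Derivation:
After op 1 (insert('p')): buffer="popfede" (len 7), cursors c1@1 c2@3, authorship 1.2....
After op 2 (insert('a')): buffer="paopafede" (len 9), cursors c1@2 c2@5, authorship 11.22....
After op 3 (move_right): buffer="paopafede" (len 9), cursors c1@3 c2@6, authorship 11.22....
After op 4 (add_cursor(3)): buffer="paopafede" (len 9), cursors c1@3 c3@3 c2@6, authorship 11.22....
After op 5 (add_cursor(5)): buffer="paopafede" (len 9), cursors c1@3 c3@3 c4@5 c2@6, authorship 11.22....
After op 6 (move_left): buffer="paopafede" (len 9), cursors c1@2 c3@2 c4@4 c2@5, authorship 11.22....
After op 7 (move_left): buffer="paopafede" (len 9), cursors c1@1 c3@1 c4@3 c2@4, authorship 11.22....
After op 8 (insert('m')): buffer="pmmaompmafede" (len 13), cursors c1@3 c3@3 c4@6 c2@8, authorship 1131.4222....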